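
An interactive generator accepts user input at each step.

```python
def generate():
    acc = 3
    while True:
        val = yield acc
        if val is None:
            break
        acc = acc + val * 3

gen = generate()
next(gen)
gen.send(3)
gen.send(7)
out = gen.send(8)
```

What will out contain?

Step 1: next() -> yield acc=3.
Step 2: send(3) -> val=3, acc = 3 + 3*3 = 12, yield 12.
Step 3: send(7) -> val=7, acc = 12 + 7*3 = 33, yield 33.
Step 4: send(8) -> val=8, acc = 33 + 8*3 = 57, yield 57.
Therefore out = 57.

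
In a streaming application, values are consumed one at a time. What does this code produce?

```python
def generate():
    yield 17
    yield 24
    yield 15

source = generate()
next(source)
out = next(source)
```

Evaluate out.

Step 1: generate() creates a generator.
Step 2: next(source) yields 17 (consumed and discarded).
Step 3: next(source) yields 24, assigned to out.
Therefore out = 24.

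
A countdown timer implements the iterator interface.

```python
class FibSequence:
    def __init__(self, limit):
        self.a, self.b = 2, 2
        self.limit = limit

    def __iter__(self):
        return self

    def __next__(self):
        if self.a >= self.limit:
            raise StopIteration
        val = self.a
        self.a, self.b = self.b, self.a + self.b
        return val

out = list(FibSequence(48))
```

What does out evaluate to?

Step 1: Fibonacci-like sequence (a=2, b=2) until >= 48:
  Yield 2, then a,b = 2,4
  Yield 2, then a,b = 4,6
  Yield 4, then a,b = 6,10
  Yield 6, then a,b = 10,16
  Yield 10, then a,b = 16,26
  Yield 16, then a,b = 26,42
  Yield 26, then a,b = 42,68
  Yield 42, then a,b = 68,110
Step 2: 68 >= 48, stop.
Therefore out = [2, 2, 4, 6, 10, 16, 26, 42].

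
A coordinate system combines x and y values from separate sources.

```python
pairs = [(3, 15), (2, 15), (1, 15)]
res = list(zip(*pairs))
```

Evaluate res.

Step 1: zip(*pairs) transposes: unzips [(3, 15), (2, 15), (1, 15)] into separate sequences.
Step 2: First elements: (3, 2, 1), second elements: (15, 15, 15).
Therefore res = [(3, 2, 1), (15, 15, 15)].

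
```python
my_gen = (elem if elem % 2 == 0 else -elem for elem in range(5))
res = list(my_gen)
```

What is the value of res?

Step 1: For each elem in range(5), yield elem if even, else -elem:
  elem=0: even, yield 0
  elem=1: odd, yield -1
  elem=2: even, yield 2
  elem=3: odd, yield -3
  elem=4: even, yield 4
Therefore res = [0, -1, 2, -3, 4].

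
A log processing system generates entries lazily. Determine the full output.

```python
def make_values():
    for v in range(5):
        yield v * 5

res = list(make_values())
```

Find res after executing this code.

Step 1: For each v in range(5), yield v * 5:
  v=0: yield 0 * 5 = 0
  v=1: yield 1 * 5 = 5
  v=2: yield 2 * 5 = 10
  v=3: yield 3 * 5 = 15
  v=4: yield 4 * 5 = 20
Therefore res = [0, 5, 10, 15, 20].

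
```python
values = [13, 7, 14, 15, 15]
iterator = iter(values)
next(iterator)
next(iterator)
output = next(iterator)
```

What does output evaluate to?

Step 1: Create iterator over [13, 7, 14, 15, 15].
Step 2: next() consumes 13.
Step 3: next() consumes 7.
Step 4: next() returns 14.
Therefore output = 14.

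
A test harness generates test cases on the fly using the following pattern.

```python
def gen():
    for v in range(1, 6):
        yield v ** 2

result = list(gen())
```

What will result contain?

Step 1: For each v in range(1, 6), yield v**2:
  v=1: yield 1**2 = 1
  v=2: yield 2**2 = 4
  v=3: yield 3**2 = 9
  v=4: yield 4**2 = 16
  v=5: yield 5**2 = 25
Therefore result = [1, 4, 9, 16, 25].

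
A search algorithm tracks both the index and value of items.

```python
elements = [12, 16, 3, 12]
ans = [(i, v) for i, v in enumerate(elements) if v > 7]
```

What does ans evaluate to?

Step 1: Filter enumerate([12, 16, 3, 12]) keeping v > 7:
  (0, 12): 12 > 7, included
  (1, 16): 16 > 7, included
  (2, 3): 3 <= 7, excluded
  (3, 12): 12 > 7, included
Therefore ans = [(0, 12), (1, 16), (3, 12)].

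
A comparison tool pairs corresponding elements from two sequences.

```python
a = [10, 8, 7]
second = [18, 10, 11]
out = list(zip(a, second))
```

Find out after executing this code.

Step 1: zip pairs elements at same index:
  Index 0: (10, 18)
  Index 1: (8, 10)
  Index 2: (7, 11)
Therefore out = [(10, 18), (8, 10), (7, 11)].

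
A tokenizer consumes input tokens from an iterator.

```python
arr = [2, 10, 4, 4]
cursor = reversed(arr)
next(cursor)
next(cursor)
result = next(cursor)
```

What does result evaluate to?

Step 1: reversed([2, 10, 4, 4]) gives iterator: [4, 4, 10, 2].
Step 2: First next() = 4, second next() = 4.
Step 3: Third next() = 10.
Therefore result = 10.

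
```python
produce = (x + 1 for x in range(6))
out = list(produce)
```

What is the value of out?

Step 1: For each x in range(6), compute x+1:
  x=0: 0+1 = 1
  x=1: 1+1 = 2
  x=2: 2+1 = 3
  x=3: 3+1 = 4
  x=4: 4+1 = 5
  x=5: 5+1 = 6
Therefore out = [1, 2, 3, 4, 5, 6].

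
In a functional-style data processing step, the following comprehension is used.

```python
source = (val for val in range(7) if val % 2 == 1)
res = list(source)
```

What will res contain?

Step 1: Filter range(7) keeping only odd values:
  val=0: even, excluded
  val=1: odd, included
  val=2: even, excluded
  val=3: odd, included
  val=4: even, excluded
  val=5: odd, included
  val=6: even, excluded
Therefore res = [1, 3, 5].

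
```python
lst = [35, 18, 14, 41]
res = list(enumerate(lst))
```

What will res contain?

Step 1: enumerate pairs each element with its index:
  (0, 35)
  (1, 18)
  (2, 14)
  (3, 41)
Therefore res = [(0, 35), (1, 18), (2, 14), (3, 41)].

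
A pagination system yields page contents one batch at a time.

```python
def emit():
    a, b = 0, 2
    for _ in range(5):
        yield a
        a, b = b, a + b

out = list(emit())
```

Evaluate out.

Step 1: Fibonacci-like sequence starting with a=0, b=2:
  Iteration 1: yield a=0, then a,b = 2,2
  Iteration 2: yield a=2, then a,b = 2,4
  Iteration 3: yield a=2, then a,b = 4,6
  Iteration 4: yield a=4, then a,b = 6,10
  Iteration 5: yield a=6, then a,b = 10,16
Therefore out = [0, 2, 2, 4, 6].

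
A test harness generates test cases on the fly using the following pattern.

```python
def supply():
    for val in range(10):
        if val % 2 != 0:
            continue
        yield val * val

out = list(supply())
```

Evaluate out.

Step 1: Only yield val**2 when val is divisible by 2:
  val=0: 0 % 2 == 0, yield 0**2 = 0
  val=2: 2 % 2 == 0, yield 2**2 = 4
  val=4: 4 % 2 == 0, yield 4**2 = 16
  val=6: 6 % 2 == 0, yield 6**2 = 36
  val=8: 8 % 2 == 0, yield 8**2 = 64
Therefore out = [0, 4, 16, 36, 64].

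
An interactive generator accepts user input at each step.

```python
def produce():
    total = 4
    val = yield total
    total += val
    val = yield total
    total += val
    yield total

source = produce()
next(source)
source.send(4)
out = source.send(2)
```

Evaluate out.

Step 1: next() -> yield total=4.
Step 2: send(4) -> val=4, total = 4+4 = 8, yield 8.
Step 3: send(2) -> val=2, total = 8+2 = 10, yield 10.
Therefore out = 10.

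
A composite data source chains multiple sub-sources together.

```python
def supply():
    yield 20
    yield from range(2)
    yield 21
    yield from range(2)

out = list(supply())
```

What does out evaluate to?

Step 1: Trace yields in order:
  yield 20
  yield 0
  yield 1
  yield 21
  yield 0
  yield 1
Therefore out = [20, 0, 1, 21, 0, 1].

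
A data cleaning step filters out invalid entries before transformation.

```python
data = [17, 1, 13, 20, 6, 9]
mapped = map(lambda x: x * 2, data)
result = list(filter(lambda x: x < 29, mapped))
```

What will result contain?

Step 1: Map x * 2:
  17 -> 34
  1 -> 2
  13 -> 26
  20 -> 40
  6 -> 12
  9 -> 18
Step 2: Filter for < 29:
  34: removed
  2: kept
  26: kept
  40: removed
  12: kept
  18: kept
Therefore result = [2, 26, 12, 18].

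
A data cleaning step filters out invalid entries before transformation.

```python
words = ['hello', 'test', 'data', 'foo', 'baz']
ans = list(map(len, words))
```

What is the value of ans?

Step 1: Map len() to each word:
  'hello' -> 5
  'test' -> 4
  'data' -> 4
  'foo' -> 3
  'baz' -> 3
Therefore ans = [5, 4, 4, 3, 3].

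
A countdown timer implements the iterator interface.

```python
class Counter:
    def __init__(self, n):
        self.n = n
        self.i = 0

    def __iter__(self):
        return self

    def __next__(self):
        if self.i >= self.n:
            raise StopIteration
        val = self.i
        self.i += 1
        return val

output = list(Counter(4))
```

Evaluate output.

Step 1: Counter(4) creates an iterator counting 0 to 3.
Step 2: list() consumes all values: [0, 1, 2, 3].
Therefore output = [0, 1, 2, 3].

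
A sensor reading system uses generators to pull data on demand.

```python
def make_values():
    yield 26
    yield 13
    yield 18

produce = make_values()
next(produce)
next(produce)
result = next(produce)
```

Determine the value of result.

Step 1: make_values() creates a generator.
Step 2: next(produce) yields 26 (consumed and discarded).
Step 3: next(produce) yields 13 (consumed and discarded).
Step 4: next(produce) yields 18, assigned to result.
Therefore result = 18.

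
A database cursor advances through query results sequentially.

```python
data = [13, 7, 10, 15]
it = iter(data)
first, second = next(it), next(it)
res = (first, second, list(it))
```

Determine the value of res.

Step 1: Create iterator over [13, 7, 10, 15].
Step 2: first = 13, second = 7.
Step 3: Remaining elements: [10, 15].
Therefore res = (13, 7, [10, 15]).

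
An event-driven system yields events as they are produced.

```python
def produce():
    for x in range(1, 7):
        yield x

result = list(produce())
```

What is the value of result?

Step 1: The generator yields each value from range(1, 7).
Step 2: list() consumes all yields: [1, 2, 3, 4, 5, 6].
Therefore result = [1, 2, 3, 4, 5, 6].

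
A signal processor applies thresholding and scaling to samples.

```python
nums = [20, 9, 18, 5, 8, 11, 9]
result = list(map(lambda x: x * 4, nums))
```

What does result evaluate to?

Step 1: Apply lambda x: x * 4 to each element:
  20 -> 80
  9 -> 36
  18 -> 72
  5 -> 20
  8 -> 32
  11 -> 44
  9 -> 36
Therefore result = [80, 36, 72, 20, 32, 44, 36].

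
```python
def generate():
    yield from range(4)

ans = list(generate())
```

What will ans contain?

Step 1: yield from delegates to the iterable, yielding each element.
Step 2: Collected values: [0, 1, 2, 3].
Therefore ans = [0, 1, 2, 3].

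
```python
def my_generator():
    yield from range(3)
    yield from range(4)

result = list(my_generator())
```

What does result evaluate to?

Step 1: Trace yields in order:
  yield 0
  yield 1
  yield 2
  yield 0
  yield 1
  yield 2
  yield 3
Therefore result = [0, 1, 2, 0, 1, 2, 3].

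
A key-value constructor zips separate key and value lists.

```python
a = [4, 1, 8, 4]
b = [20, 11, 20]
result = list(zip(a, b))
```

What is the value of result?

Step 1: zip stops at shortest (len(a)=4, len(b)=3):
  Index 0: (4, 20)
  Index 1: (1, 11)
  Index 2: (8, 20)
Step 2: Last element of a (4) has no pair, dropped.
Therefore result = [(4, 20), (1, 11), (8, 20)].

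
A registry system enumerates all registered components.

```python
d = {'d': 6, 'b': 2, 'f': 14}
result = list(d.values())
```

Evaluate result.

Step 1: d.values() returns the dictionary values in insertion order.
Therefore result = [6, 2, 14].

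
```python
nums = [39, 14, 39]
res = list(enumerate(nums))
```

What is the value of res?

Step 1: enumerate pairs each element with its index:
  (0, 39)
  (1, 14)
  (2, 39)
Therefore res = [(0, 39), (1, 14), (2, 39)].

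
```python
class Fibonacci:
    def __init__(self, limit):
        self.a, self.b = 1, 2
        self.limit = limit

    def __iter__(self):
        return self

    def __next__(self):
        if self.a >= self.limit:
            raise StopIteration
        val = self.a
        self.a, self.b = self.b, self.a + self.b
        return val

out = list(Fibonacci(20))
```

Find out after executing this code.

Step 1: Fibonacci-like sequence (a=1, b=2) until >= 20:
  Yield 1, then a,b = 2,3
  Yield 2, then a,b = 3,5
  Yield 3, then a,b = 5,8
  Yield 5, then a,b = 8,13
  Yield 8, then a,b = 13,21
  Yield 13, then a,b = 21,34
Step 2: 21 >= 20, stop.
Therefore out = [1, 2, 3, 5, 8, 13].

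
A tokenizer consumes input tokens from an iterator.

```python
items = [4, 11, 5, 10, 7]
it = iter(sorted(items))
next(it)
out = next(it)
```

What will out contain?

Step 1: sorted([4, 11, 5, 10, 7]) = [4, 5, 7, 10, 11].
Step 2: Create iterator and skip 1 elements.
Step 3: next() returns 5.
Therefore out = 5.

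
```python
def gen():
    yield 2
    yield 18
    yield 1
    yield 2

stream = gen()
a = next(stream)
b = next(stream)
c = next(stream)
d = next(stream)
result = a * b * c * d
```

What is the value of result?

Step 1: Create generator and consume all values:
  a = next(stream) = 2
  b = next(stream) = 18
  c = next(stream) = 1
  d = next(stream) = 2
Step 2: result = 2 * 18 * 1 * 2 = 72.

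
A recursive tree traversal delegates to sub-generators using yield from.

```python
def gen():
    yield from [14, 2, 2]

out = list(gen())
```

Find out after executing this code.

Step 1: yield from delegates to the iterable, yielding each element.
Step 2: Collected values: [14, 2, 2].
Therefore out = [14, 2, 2].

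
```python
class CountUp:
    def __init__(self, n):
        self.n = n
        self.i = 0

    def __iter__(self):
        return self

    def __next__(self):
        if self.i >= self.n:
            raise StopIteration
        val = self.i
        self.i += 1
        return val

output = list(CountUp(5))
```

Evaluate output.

Step 1: CountUp(5) creates an iterator counting 0 to 4.
Step 2: list() consumes all values: [0, 1, 2, 3, 4].
Therefore output = [0, 1, 2, 3, 4].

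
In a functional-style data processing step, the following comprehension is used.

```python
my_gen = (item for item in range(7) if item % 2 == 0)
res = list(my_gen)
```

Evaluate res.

Step 1: Filter range(7) keeping only even values:
  item=0: even, included
  item=1: odd, excluded
  item=2: even, included
  item=3: odd, excluded
  item=4: even, included
  item=5: odd, excluded
  item=6: even, included
Therefore res = [0, 2, 4, 6].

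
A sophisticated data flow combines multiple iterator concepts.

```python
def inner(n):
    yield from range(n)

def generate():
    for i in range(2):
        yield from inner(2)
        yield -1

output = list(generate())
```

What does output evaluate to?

Step 1: For each i in range(2):
  i=0: yield from inner(2) -> [0, 1], then yield -1
  i=1: yield from inner(2) -> [0, 1], then yield -1
Therefore output = [0, 1, -1, 0, 1, -1].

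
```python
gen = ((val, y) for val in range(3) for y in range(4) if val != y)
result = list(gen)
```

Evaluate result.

Step 1: Nested generator over range(3) x range(4) where val != y:
  (0, 0): excluded (val == y)
  (0, 1): included
  (0, 2): included
  (0, 3): included
  (1, 0): included
  (1, 1): excluded (val == y)
  (1, 2): included
  (1, 3): included
  (2, 0): included
  (2, 1): included
  (2, 2): excluded (val == y)
  (2, 3): included
Therefore result = [(0, 1), (0, 2), (0, 3), (1, 0), (1, 2), (1, 3), (2, 0), (2, 1), (2, 3)].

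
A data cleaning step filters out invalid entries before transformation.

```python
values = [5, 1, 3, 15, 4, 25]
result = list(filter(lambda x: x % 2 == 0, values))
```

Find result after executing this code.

Step 1: Filter elements divisible by 2:
  5 % 2 = 1: removed
  1 % 2 = 1: removed
  3 % 2 = 1: removed
  15 % 2 = 1: removed
  4 % 2 = 0: kept
  25 % 2 = 1: removed
Therefore result = [4].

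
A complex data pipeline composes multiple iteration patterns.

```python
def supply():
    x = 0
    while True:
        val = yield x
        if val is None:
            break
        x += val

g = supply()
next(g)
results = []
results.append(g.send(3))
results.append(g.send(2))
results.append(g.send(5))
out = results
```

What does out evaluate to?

Step 1: next(g) -> yield 0.
Step 2: send(3) -> x = 3, yield 3.
Step 3: send(2) -> x = 5, yield 5.
Step 4: send(5) -> x = 10, yield 10.
Therefore out = [3, 5, 10].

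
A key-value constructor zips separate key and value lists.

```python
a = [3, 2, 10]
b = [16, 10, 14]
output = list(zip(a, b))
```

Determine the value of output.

Step 1: zip pairs elements at same index:
  Index 0: (3, 16)
  Index 1: (2, 10)
  Index 2: (10, 14)
Therefore output = [(3, 16), (2, 10), (10, 14)].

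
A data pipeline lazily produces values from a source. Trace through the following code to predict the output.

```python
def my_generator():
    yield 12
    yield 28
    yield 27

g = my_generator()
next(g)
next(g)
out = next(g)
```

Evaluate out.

Step 1: my_generator() creates a generator.
Step 2: next(g) yields 12 (consumed and discarded).
Step 3: next(g) yields 28 (consumed and discarded).
Step 4: next(g) yields 27, assigned to out.
Therefore out = 27.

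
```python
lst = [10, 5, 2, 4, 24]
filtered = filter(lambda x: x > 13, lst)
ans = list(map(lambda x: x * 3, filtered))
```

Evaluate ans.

Step 1: Filter lst for elements > 13:
  10: removed
  5: removed
  2: removed
  4: removed
  24: kept
Step 2: Map x * 3 on filtered [24]:
  24 -> 72
Therefore ans = [72].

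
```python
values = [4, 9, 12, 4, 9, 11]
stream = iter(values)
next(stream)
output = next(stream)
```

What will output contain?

Step 1: Create iterator over [4, 9, 12, 4, 9, 11].
Step 2: next() consumes 4.
Step 3: next() returns 9.
Therefore output = 9.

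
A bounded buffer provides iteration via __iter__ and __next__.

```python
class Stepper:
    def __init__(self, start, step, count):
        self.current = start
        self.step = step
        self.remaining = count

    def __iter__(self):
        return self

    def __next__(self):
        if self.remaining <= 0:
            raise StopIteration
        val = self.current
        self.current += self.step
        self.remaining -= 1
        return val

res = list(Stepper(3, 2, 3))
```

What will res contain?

Step 1: Stepper starts at 3, increments by 2, for 3 steps:
  Yield 3, then current += 2
  Yield 5, then current += 2
  Yield 7, then current += 2
Therefore res = [3, 5, 7].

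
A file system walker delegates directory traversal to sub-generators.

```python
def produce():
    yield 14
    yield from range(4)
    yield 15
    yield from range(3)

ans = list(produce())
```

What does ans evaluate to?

Step 1: Trace yields in order:
  yield 14
  yield 0
  yield 1
  yield 2
  yield 3
  yield 15
  yield 0
  yield 1
  yield 2
Therefore ans = [14, 0, 1, 2, 3, 15, 0, 1, 2].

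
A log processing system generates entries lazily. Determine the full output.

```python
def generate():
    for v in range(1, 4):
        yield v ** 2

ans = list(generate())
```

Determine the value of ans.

Step 1: For each v in range(1, 4), yield v**2:
  v=1: yield 1**2 = 1
  v=2: yield 2**2 = 4
  v=3: yield 3**2 = 9
Therefore ans = [1, 4, 9].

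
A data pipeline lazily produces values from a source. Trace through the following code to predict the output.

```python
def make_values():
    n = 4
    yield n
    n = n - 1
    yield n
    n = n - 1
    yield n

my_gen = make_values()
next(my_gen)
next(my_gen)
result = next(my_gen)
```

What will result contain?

Step 1: Trace through generator execution:
  Yield 1: n starts at 4, yield 4
  Yield 2: n = 4 - 1 = 3, yield 3
  Yield 3: n = 3 - 1 = 2, yield 2
Step 2: First next() gets 4, second next() gets the second value, third next() yields 2.
Therefore result = 2.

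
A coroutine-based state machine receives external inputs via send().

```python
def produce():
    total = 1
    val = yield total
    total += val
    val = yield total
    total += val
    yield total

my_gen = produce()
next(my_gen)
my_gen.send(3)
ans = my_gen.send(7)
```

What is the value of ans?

Step 1: next() -> yield total=1.
Step 2: send(3) -> val=3, total = 1+3 = 4, yield 4.
Step 3: send(7) -> val=7, total = 4+7 = 11, yield 11.
Therefore ans = 11.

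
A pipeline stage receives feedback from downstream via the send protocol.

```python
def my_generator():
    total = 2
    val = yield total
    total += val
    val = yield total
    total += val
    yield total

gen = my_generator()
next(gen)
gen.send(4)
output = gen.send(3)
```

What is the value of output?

Step 1: next() -> yield total=2.
Step 2: send(4) -> val=4, total = 2+4 = 6, yield 6.
Step 3: send(3) -> val=3, total = 6+3 = 9, yield 9.
Therefore output = 9.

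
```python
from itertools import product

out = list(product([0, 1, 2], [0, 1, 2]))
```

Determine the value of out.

Step 1: product([0, 1, 2], [0, 1, 2]) gives all pairs:
  (0, 0)
  (0, 1)
  (0, 2)
  (1, 0)
  (1, 1)
  (1, 2)
  (2, 0)
  (2, 1)
  (2, 2)
Therefore out = [(0, 0), (0, 1), (0, 2), (1, 0), (1, 1), (1, 2), (2, 0), (2, 1), (2, 2)].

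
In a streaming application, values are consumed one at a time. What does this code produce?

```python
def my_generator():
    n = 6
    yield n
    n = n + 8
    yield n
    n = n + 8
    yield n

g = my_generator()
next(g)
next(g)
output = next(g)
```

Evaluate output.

Step 1: Trace through generator execution:
  Yield 1: n starts at 6, yield 6
  Yield 2: n = 6 + 8 = 14, yield 14
  Yield 3: n = 14 + 8 = 22, yield 22
Step 2: First next() gets 6, second next() gets the second value, third next() yields 22.
Therefore output = 22.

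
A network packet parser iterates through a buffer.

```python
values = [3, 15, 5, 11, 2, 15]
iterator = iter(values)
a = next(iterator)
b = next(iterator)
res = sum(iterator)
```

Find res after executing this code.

Step 1: Create iterator over [3, 15, 5, 11, 2, 15].
Step 2: a = next() = 3, b = next() = 15.
Step 3: sum() of remaining [5, 11, 2, 15] = 33.
Therefore res = 33.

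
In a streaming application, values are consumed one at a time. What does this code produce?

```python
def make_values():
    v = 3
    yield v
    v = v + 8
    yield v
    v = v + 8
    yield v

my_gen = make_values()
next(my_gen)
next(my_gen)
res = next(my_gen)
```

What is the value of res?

Step 1: Trace through generator execution:
  Yield 1: v starts at 3, yield 3
  Yield 2: v = 3 + 8 = 11, yield 11
  Yield 3: v = 11 + 8 = 19, yield 19
Step 2: First next() gets 3, second next() gets the second value, third next() yields 19.
Therefore res = 19.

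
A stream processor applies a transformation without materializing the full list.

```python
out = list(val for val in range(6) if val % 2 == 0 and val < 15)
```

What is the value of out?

Step 1: Filter range(6) where val % 2 == 0 and val < 15:
  val=0: both conditions met, included
  val=1: excluded (1 % 2 != 0)
  val=2: both conditions met, included
  val=3: excluded (3 % 2 != 0)
  val=4: both conditions met, included
  val=5: excluded (5 % 2 != 0)
Therefore out = [0, 2, 4].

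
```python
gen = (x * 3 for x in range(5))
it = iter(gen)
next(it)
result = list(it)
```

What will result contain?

Step 1: Generator produces [0, 3, 6, 9, 12].
Step 2: next(it) consumes first element (0).
Step 3: list(it) collects remaining: [3, 6, 9, 12].
Therefore result = [3, 6, 9, 12].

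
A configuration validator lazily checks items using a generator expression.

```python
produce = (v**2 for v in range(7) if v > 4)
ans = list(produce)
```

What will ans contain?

Step 1: For range(7), keep v > 4, then square:
  v=0: 0 <= 4, excluded
  v=1: 1 <= 4, excluded
  v=2: 2 <= 4, excluded
  v=3: 3 <= 4, excluded
  v=4: 4 <= 4, excluded
  v=5: 5 > 4, yield 5**2 = 25
  v=6: 6 > 4, yield 6**2 = 36
Therefore ans = [25, 36].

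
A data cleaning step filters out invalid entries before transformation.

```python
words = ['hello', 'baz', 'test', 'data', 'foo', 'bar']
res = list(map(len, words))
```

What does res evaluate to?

Step 1: Map len() to each word:
  'hello' -> 5
  'baz' -> 3
  'test' -> 4
  'data' -> 4
  'foo' -> 3
  'bar' -> 3
Therefore res = [5, 3, 4, 4, 3, 3].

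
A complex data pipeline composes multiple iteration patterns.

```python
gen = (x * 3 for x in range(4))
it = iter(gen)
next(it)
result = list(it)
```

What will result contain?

Step 1: Generator produces [0, 3, 6, 9].
Step 2: next(it) consumes first element (0).
Step 3: list(it) collects remaining: [3, 6, 9].
Therefore result = [3, 6, 9].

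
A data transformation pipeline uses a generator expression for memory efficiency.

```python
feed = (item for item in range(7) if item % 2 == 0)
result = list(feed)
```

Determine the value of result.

Step 1: Filter range(7) keeping only even values:
  item=0: even, included
  item=1: odd, excluded
  item=2: even, included
  item=3: odd, excluded
  item=4: even, included
  item=5: odd, excluded
  item=6: even, included
Therefore result = [0, 2, 4, 6].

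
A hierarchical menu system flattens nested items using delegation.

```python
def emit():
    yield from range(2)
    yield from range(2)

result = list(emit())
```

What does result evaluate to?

Step 1: Trace yields in order:
  yield 0
  yield 1
  yield 0
  yield 1
Therefore result = [0, 1, 0, 1].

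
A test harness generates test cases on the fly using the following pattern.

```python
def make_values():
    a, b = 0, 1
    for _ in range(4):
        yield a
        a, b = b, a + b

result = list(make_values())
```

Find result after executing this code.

Step 1: Fibonacci-like sequence starting with a=0, b=1:
  Iteration 1: yield a=0, then a,b = 1,1
  Iteration 2: yield a=1, then a,b = 1,2
  Iteration 3: yield a=1, then a,b = 2,3
  Iteration 4: yield a=2, then a,b = 3,5
Therefore result = [0, 1, 1, 2].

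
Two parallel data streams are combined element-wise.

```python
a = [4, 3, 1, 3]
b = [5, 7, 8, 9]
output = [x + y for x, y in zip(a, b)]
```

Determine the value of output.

Step 1: Add corresponding elements:
  4 + 5 = 9
  3 + 7 = 10
  1 + 8 = 9
  3 + 9 = 12
Therefore output = [9, 10, 9, 12].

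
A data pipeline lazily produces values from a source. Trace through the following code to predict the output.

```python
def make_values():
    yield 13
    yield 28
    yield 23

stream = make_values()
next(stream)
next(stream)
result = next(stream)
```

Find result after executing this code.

Step 1: make_values() creates a generator.
Step 2: next(stream) yields 13 (consumed and discarded).
Step 3: next(stream) yields 28 (consumed and discarded).
Step 4: next(stream) yields 23, assigned to result.
Therefore result = 23.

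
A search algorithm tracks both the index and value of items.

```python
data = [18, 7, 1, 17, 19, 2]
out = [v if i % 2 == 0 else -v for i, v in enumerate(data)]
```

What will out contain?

Step 1: For each (i, v), keep v if i is even, negate if odd:
  i=0 (even): keep 18
  i=1 (odd): negate to -7
  i=2 (even): keep 1
  i=3 (odd): negate to -17
  i=4 (even): keep 19
  i=5 (odd): negate to -2
Therefore out = [18, -7, 1, -17, 19, -2].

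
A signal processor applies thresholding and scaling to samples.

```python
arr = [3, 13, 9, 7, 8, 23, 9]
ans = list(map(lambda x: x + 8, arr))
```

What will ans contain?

Step 1: Apply lambda x: x + 8 to each element:
  3 -> 11
  13 -> 21
  9 -> 17
  7 -> 15
  8 -> 16
  23 -> 31
  9 -> 17
Therefore ans = [11, 21, 17, 15, 16, 31, 17].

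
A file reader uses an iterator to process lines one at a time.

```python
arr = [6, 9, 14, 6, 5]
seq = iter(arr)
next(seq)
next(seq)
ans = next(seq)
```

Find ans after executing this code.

Step 1: Create iterator over [6, 9, 14, 6, 5].
Step 2: next() consumes 6.
Step 3: next() consumes 9.
Step 4: next() returns 14.
Therefore ans = 14.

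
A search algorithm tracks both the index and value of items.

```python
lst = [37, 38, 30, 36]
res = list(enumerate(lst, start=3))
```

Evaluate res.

Step 1: enumerate with start=3:
  (3, 37)
  (4, 38)
  (5, 30)
  (6, 36)
Therefore res = [(3, 37), (4, 38), (5, 30), (6, 36)].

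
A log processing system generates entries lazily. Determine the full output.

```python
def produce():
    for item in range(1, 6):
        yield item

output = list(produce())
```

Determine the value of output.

Step 1: The generator yields each value from range(1, 6).
Step 2: list() consumes all yields: [1, 2, 3, 4, 5].
Therefore output = [1, 2, 3, 4, 5].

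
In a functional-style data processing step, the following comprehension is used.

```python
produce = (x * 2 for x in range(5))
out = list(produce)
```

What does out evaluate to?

Step 1: For each x in range(5), compute x*2:
  x=0: 0*2 = 0
  x=1: 1*2 = 2
  x=2: 2*2 = 4
  x=3: 3*2 = 6
  x=4: 4*2 = 8
Therefore out = [0, 2, 4, 6, 8].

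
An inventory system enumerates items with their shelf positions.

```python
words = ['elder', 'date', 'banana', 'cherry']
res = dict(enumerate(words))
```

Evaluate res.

Step 1: enumerate pairs indices with words:
  0 -> 'elder'
  1 -> 'date'
  2 -> 'banana'
  3 -> 'cherry'
Therefore res = {0: 'elder', 1: 'date', 2: 'banana', 3: 'cherry'}.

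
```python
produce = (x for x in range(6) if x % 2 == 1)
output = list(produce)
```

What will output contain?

Step 1: Filter range(6) keeping only odd values:
  x=0: even, excluded
  x=1: odd, included
  x=2: even, excluded
  x=3: odd, included
  x=4: even, excluded
  x=5: odd, included
Therefore output = [1, 3, 5].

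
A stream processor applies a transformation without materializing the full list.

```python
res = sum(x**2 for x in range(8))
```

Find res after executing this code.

Step 1: Compute x**2 for each x in range(8):
  x=0: 0**2 = 0
  x=1: 1**2 = 1
  x=2: 2**2 = 4
  x=3: 3**2 = 9
  x=4: 4**2 = 16
  x=5: 5**2 = 25
  x=6: 6**2 = 36
  x=7: 7**2 = 49
Step 2: sum = 0 + 1 + 4 + 9 + 16 + 25 + 36 + 49 = 140.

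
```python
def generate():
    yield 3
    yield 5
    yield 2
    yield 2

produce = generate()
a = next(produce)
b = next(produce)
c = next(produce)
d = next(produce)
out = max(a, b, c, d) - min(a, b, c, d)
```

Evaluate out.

Step 1: Create generator and consume all values:
  a = next(produce) = 3
  b = next(produce) = 5
  c = next(produce) = 2
  d = next(produce) = 2
Step 2: max = 5, min = 2, out = 5 - 2 = 3.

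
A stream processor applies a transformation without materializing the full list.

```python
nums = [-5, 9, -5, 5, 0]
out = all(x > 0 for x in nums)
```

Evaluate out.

Step 1: Check x > 0 for each element in [-5, 9, -5, 5, 0]:
  -5 > 0: False
  9 > 0: True
  -5 > 0: False
  5 > 0: True
  0 > 0: False
Step 2: all() returns False.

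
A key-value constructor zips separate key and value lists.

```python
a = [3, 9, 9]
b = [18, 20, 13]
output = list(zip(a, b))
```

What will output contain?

Step 1: zip pairs elements at same index:
  Index 0: (3, 18)
  Index 1: (9, 20)
  Index 2: (9, 13)
Therefore output = [(3, 18), (9, 20), (9, 13)].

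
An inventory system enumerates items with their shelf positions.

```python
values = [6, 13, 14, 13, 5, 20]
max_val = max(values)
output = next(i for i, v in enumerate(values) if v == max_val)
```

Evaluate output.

Step 1: max([6, 13, 14, 13, 5, 20]) = 20.
Step 2: Find first index where value == 20:
  Index 0: 6 != 20
  Index 1: 13 != 20
  Index 2: 14 != 20
  Index 3: 13 != 20
  Index 4: 5 != 20
  Index 5: 20 == 20, found!
Therefore output = 5.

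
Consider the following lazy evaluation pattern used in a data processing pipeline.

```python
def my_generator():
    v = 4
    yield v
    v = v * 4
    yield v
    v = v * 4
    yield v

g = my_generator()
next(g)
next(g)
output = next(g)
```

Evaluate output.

Step 1: Trace through generator execution:
  Yield 1: v starts at 4, yield 4
  Yield 2: v = 4 * 4 = 16, yield 16
  Yield 3: v = 16 * 4 = 64, yield 64
Step 2: First next() gets 4, second next() gets the second value, third next() yields 64.
Therefore output = 64.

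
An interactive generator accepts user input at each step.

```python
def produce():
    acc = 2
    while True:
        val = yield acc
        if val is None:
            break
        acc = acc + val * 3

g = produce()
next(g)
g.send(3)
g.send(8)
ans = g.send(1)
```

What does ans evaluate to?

Step 1: next() -> yield acc=2.
Step 2: send(3) -> val=3, acc = 2 + 3*3 = 11, yield 11.
Step 3: send(8) -> val=8, acc = 11 + 8*3 = 35, yield 35.
Step 4: send(1) -> val=1, acc = 35 + 1*3 = 38, yield 38.
Therefore ans = 38.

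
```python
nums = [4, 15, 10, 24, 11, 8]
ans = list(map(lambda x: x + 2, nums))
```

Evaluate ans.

Step 1: Apply lambda x: x + 2 to each element:
  4 -> 6
  15 -> 17
  10 -> 12
  24 -> 26
  11 -> 13
  8 -> 10
Therefore ans = [6, 17, 12, 26, 13, 10].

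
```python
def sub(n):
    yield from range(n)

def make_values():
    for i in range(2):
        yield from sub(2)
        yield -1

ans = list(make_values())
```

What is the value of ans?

Step 1: For each i in range(2):
  i=0: yield from sub(2) -> [0, 1], then yield -1
  i=1: yield from sub(2) -> [0, 1], then yield -1
Therefore ans = [0, 1, -1, 0, 1, -1].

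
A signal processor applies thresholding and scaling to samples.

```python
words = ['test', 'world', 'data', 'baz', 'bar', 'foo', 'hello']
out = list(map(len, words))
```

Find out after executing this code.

Step 1: Map len() to each word:
  'test' -> 4
  'world' -> 5
  'data' -> 4
  'baz' -> 3
  'bar' -> 3
  'foo' -> 3
  'hello' -> 5
Therefore out = [4, 5, 4, 3, 3, 3, 5].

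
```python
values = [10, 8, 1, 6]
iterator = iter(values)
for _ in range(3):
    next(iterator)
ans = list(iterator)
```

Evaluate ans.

Step 1: Create iterator over [10, 8, 1, 6].
Step 2: Advance 3 positions (consuming [10, 8, 1]).
Step 3: list() collects remaining elements: [6].
Therefore ans = [6].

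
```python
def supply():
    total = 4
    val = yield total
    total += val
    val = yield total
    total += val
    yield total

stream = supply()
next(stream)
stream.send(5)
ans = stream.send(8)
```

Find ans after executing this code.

Step 1: next() -> yield total=4.
Step 2: send(5) -> val=5, total = 4+5 = 9, yield 9.
Step 3: send(8) -> val=8, total = 9+8 = 17, yield 17.
Therefore ans = 17.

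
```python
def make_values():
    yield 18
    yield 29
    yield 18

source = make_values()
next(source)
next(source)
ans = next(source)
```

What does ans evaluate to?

Step 1: make_values() creates a generator.
Step 2: next(source) yields 18 (consumed and discarded).
Step 3: next(source) yields 29 (consumed and discarded).
Step 4: next(source) yields 18, assigned to ans.
Therefore ans = 18.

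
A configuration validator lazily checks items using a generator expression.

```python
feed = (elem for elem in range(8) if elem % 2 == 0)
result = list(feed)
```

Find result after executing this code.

Step 1: Filter range(8) keeping only even values:
  elem=0: even, included
  elem=1: odd, excluded
  elem=2: even, included
  elem=3: odd, excluded
  elem=4: even, included
  elem=5: odd, excluded
  elem=6: even, included
  elem=7: odd, excluded
Therefore result = [0, 2, 4, 6].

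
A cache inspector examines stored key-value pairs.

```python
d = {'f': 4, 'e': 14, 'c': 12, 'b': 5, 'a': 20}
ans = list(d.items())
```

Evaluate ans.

Step 1: d.items() returns (key, value) pairs in insertion order.
Therefore ans = [('f', 4), ('e', 14), ('c', 12), ('b', 5), ('a', 20)].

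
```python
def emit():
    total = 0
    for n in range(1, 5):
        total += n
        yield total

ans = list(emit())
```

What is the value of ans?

Step 1: Generator accumulates running sum:
  n=1: total = 1, yield 1
  n=2: total = 3, yield 3
  n=3: total = 6, yield 6
  n=4: total = 10, yield 10
Therefore ans = [1, 3, 6, 10].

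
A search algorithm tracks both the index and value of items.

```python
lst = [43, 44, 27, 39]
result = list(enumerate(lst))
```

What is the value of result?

Step 1: enumerate pairs each element with its index:
  (0, 43)
  (1, 44)
  (2, 27)
  (3, 39)
Therefore result = [(0, 43), (1, 44), (2, 27), (3, 39)].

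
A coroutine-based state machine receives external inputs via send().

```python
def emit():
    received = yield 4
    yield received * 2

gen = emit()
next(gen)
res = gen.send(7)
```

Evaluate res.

Step 1: next(gen) advances to first yield, producing 4.
Step 2: send(7) resumes, received = 7.
Step 3: yield received * 2 = 7 * 2 = 14.
Therefore res = 14.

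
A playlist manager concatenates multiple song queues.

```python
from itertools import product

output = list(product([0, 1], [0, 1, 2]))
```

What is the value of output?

Step 1: product([0, 1], [0, 1, 2]) gives all pairs:
  (0, 0)
  (0, 1)
  (0, 2)
  (1, 0)
  (1, 1)
  (1, 2)
Therefore output = [(0, 0), (0, 1), (0, 2), (1, 0), (1, 1), (1, 2)].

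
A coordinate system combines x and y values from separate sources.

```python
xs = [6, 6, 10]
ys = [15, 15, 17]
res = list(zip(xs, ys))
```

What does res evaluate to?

Step 1: zip pairs elements at same index:
  Index 0: (6, 15)
  Index 1: (6, 15)
  Index 2: (10, 17)
Therefore res = [(6, 15), (6, 15), (10, 17)].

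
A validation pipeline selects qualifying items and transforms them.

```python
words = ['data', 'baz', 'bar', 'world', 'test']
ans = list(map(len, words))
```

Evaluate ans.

Step 1: Map len() to each word:
  'data' -> 4
  'baz' -> 3
  'bar' -> 3
  'world' -> 5
  'test' -> 4
Therefore ans = [4, 3, 3, 5, 4].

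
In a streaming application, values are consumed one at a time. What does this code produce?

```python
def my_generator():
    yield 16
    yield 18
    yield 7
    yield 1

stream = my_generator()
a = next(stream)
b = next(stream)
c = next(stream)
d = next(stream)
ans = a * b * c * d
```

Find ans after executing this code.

Step 1: Create generator and consume all values:
  a = next(stream) = 16
  b = next(stream) = 18
  c = next(stream) = 7
  d = next(stream) = 1
Step 2: ans = 16 * 18 * 7 * 1 = 2016.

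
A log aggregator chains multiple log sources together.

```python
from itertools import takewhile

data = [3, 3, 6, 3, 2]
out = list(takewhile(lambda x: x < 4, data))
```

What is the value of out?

Step 1: takewhile stops at first element >= 4:
  3 < 4: take
  3 < 4: take
  6 >= 4: stop
Therefore out = [3, 3].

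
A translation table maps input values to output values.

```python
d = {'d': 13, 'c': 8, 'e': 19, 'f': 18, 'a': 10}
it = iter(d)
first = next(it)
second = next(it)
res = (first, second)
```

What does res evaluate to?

Step 1: iter(d) iterates over keys: ['d', 'c', 'e', 'f', 'a'].
Step 2: first = next(it) = 'd', second = next(it) = 'c'.
Therefore res = ('d', 'c').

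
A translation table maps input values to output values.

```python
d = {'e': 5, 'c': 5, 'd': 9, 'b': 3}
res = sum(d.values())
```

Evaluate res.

Step 1: d.values() = [5, 5, 9, 3].
Step 2: sum = 22.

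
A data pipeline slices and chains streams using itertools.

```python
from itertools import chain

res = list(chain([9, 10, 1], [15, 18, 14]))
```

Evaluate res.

Step 1: chain() concatenates iterables: [9, 10, 1] + [15, 18, 14].
Therefore res = [9, 10, 1, 15, 18, 14].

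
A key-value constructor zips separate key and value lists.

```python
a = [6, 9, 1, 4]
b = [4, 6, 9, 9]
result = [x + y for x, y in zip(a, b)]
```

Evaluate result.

Step 1: Add corresponding elements:
  6 + 4 = 10
  9 + 6 = 15
  1 + 9 = 10
  4 + 9 = 13
Therefore result = [10, 15, 10, 13].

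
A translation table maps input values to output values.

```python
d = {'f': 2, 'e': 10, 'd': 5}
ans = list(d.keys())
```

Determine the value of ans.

Step 1: d.keys() returns the dictionary keys in insertion order.
Therefore ans = ['f', 'e', 'd'].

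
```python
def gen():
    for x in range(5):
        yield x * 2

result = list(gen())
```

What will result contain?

Step 1: For each x in range(5), yield x * 2:
  x=0: yield 0 * 2 = 0
  x=1: yield 1 * 2 = 2
  x=2: yield 2 * 2 = 4
  x=3: yield 3 * 2 = 6
  x=4: yield 4 * 2 = 8
Therefore result = [0, 2, 4, 6, 8].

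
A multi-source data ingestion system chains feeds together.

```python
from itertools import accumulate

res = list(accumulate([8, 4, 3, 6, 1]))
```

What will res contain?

Step 1: accumulate computes running sums:
  + 8 = 8
  + 4 = 12
  + 3 = 15
  + 6 = 21
  + 1 = 22
Therefore res = [8, 12, 15, 21, 22].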